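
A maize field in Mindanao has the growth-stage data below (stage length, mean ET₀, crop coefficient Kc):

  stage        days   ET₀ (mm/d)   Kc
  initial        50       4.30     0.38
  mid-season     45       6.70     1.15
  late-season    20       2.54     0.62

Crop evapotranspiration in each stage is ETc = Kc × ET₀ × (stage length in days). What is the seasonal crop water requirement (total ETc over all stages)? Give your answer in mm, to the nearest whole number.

initial: 0.38 × 4.30 × 50 = 81.70 mm
mid-season: 1.15 × 6.70 × 45 = 346.73 mm
late-season: 0.62 × 2.54 × 20 = 31.50 mm
Seasonal total = 459.93 mm

460 mm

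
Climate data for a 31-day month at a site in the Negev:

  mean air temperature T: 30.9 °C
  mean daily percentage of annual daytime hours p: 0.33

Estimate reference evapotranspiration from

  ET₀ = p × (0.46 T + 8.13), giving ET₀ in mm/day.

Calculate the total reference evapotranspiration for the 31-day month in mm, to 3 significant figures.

229 mm

ET₀ = 0.33 × (0.46 × 30.9 + 8.13) = 0.33 × 22.344 = 7.3735 mm/d
Monthly total = 7.3735 × 31 = 228.579 mm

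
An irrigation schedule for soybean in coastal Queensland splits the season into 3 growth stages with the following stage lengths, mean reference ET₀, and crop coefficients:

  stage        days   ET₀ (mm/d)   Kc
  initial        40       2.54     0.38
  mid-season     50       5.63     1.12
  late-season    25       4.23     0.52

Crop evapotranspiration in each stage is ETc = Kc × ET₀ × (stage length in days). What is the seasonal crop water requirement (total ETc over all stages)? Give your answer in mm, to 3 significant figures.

409 mm

initial: 0.38 × 2.54 × 40 = 38.61 mm
mid-season: 1.12 × 5.63 × 50 = 315.28 mm
late-season: 0.52 × 4.23 × 25 = 54.99 mm
Seasonal total = 408.88 mm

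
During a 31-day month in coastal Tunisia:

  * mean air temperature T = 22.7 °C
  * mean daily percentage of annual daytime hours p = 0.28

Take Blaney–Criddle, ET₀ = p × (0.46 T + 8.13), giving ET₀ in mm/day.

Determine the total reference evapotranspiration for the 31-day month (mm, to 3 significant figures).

161 mm

ET₀ = 0.28 × (0.46 × 22.7 + 8.13) = 0.28 × 18.572 = 5.2002 mm/d
Monthly total = 5.2002 × 31 = 161.206 mm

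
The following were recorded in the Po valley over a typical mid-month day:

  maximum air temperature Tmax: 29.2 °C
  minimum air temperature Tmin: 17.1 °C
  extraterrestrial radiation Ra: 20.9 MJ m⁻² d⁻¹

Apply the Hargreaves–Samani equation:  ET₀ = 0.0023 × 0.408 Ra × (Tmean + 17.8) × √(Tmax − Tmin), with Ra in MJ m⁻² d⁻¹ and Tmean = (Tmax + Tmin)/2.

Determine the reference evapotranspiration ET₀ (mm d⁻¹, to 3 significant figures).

2.79 mm d⁻¹

Tmean = (29.2 + 17.1)/2 = 23.15 °C
0.408 Ra = 0.408 × 20.9 = 8.5272 mm/d equivalent
ET₀ = 0.0023 × 8.5272 × (23.15 + 17.8) × √12.1 = 0.0023 × 8.5272 × 40.95 × 3.4785 = 2.7937 mm/d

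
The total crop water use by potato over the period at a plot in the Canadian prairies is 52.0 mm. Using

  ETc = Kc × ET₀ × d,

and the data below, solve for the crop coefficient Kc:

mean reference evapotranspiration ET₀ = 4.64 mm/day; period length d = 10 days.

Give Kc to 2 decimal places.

1.12

ETc = Kc × ET₀ × d  ⇒  Kc = ETc / (ET₀ × d)
Kc = 52.0 / (4.64 × 10) = 52.0 / 46.40 = 1.1207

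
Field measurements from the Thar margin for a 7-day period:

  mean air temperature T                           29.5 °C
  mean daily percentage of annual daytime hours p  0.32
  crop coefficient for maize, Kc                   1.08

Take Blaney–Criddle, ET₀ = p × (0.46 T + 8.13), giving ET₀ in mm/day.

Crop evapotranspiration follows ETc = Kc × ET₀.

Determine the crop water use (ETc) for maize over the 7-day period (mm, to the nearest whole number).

52 mm

ET₀ = 0.32 × (0.46 × 29.5 + 8.13) = 0.32 × 21.700 = 6.9440 mm/d
ETc = Kc × ET₀ = 1.08 × 6.9440 = 7.4995 mm/d
Over 7 days: 7.4995 × 7 = 52.497 mm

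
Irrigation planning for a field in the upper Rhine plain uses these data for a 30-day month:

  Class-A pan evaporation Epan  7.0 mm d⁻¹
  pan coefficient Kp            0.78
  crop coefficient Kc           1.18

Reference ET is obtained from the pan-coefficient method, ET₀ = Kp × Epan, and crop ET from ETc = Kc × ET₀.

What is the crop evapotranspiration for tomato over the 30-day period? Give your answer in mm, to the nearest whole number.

ET₀ = 0.78 × 7.0 = 5.4600 mm/d
ETc = Kc × ET₀ = 1.18 × 5.4600 = 6.4428 mm/d
Over 30 days: 6.4428 × 30 = 193.284 mm

193 mm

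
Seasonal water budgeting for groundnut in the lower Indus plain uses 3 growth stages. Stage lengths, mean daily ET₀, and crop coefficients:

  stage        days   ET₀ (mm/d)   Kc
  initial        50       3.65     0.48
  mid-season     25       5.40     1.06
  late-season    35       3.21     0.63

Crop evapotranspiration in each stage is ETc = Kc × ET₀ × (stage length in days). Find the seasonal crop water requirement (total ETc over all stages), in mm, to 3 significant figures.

301 mm

initial: 0.48 × 3.65 × 50 = 87.60 mm
mid-season: 1.06 × 5.40 × 25 = 143.10 mm
late-season: 0.63 × 3.21 × 35 = 70.78 mm
Seasonal total = 301.48 mm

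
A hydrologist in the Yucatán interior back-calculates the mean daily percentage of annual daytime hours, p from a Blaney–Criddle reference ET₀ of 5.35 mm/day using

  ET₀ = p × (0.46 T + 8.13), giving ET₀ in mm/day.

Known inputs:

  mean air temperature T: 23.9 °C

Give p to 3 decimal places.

p = ET₀ / (0.46 T + 8.13) = 5.35 / (0.46 × 23.9 + 8.13) = 5.35 / 19.124 = 0.2798

0.280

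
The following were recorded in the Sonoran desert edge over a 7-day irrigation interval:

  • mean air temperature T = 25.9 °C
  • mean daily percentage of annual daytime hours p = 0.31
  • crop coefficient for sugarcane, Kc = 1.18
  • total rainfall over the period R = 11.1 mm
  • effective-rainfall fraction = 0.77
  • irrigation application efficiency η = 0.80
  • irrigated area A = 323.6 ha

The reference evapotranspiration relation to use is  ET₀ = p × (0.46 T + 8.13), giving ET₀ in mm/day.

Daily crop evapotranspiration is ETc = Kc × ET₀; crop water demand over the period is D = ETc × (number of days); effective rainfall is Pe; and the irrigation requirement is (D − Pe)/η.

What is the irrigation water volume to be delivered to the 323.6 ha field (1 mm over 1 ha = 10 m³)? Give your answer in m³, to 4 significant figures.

ET₀ = 0.31 × (0.46 × 25.9 + 8.13) = 0.31 × 20.044 = 6.2136 mm/d
ETc = Kc × ET₀ = 1.18 × 6.2136 = 7.3320 mm/d
Crop demand D = ETc × 7 d = 7.3320 × 7 = 51.324 mm
Pe = 0.77 × 11.1 = 8.547 mm
D − Pe = 51.324 − 8.547 = 42.777 mm
Gross irrigation = 42.777 / 0.80 = 53.471 mm
Volume = 53.471 mm × 323.6 ha × 10 = 173032.2 m³

173000 m³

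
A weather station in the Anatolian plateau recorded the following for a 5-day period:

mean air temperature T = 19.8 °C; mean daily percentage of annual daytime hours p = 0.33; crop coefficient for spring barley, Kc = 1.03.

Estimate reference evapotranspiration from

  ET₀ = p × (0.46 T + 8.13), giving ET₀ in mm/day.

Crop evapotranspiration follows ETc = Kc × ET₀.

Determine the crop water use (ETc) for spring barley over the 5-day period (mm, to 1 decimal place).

ET₀ = 0.33 × (0.46 × 19.8 + 8.13) = 0.33 × 17.238 = 5.6885 mm/d
ETc = Kc × ET₀ = 1.03 × 5.6885 = 5.8592 mm/d
Over 5 days: 5.8592 × 5 = 29.296 mm

29.3 mm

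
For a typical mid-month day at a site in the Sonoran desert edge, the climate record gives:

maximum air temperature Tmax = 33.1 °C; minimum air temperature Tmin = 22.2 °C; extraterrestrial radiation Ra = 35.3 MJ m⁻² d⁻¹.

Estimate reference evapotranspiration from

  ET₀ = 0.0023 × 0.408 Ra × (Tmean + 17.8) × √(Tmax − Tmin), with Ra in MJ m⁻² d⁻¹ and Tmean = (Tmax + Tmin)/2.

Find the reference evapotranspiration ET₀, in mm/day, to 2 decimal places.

4.97 mm/day

Tmean = (33.1 + 22.2)/2 = 27.65 °C
0.408 Ra = 0.408 × 35.3 = 14.4024 mm/d equivalent
ET₀ = 0.0023 × 14.4024 × (27.65 + 17.8) × √10.9 = 0.0023 × 14.4024 × 45.45 × 3.3015 = 4.9706 mm/d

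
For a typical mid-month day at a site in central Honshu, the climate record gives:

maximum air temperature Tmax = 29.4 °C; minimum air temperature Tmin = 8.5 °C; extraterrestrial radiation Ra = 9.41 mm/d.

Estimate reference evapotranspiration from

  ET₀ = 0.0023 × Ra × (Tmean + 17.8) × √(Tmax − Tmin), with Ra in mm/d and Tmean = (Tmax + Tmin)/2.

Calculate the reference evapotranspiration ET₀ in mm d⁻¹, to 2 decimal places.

Tmean = (29.4 + 8.5)/2 = 18.95 °C
ET₀ = 0.0023 × 9.41 × (18.95 + 17.8) × √20.9 = 0.0023 × 9.41 × 36.75 × 4.5717 = 3.6362 mm/d

3.64 mm d⁻¹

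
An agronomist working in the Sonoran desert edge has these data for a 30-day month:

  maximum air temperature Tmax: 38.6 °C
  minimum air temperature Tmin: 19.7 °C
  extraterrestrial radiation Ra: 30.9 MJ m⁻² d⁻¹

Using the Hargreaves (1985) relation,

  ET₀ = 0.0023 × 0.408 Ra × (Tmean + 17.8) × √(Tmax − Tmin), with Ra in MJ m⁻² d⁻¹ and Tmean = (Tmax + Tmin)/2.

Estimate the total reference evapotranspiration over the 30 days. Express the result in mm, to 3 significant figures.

178 mm

Tmean = (38.6 + 19.7)/2 = 29.15 °C
0.408 Ra = 0.408 × 30.9 = 12.6072 mm/d equivalent
ET₀ = 0.0023 × 12.6072 × (29.15 + 17.8) × √18.9 = 0.0023 × 12.6072 × 46.95 × 4.3474 = 5.9185 mm/d
Over 30 days: 5.9185 × 30 = 177.555 mm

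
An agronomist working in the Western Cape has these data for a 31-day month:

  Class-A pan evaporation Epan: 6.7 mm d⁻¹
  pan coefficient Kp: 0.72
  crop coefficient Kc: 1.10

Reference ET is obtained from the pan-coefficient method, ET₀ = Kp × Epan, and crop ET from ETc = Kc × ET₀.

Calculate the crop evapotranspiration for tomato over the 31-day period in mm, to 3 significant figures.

164 mm

ET₀ = 0.72 × 6.7 = 4.8240 mm/d
ETc = Kc × ET₀ = 1.10 × 4.8240 = 5.3064 mm/d
Over 31 days: 5.3064 × 31 = 164.498 mm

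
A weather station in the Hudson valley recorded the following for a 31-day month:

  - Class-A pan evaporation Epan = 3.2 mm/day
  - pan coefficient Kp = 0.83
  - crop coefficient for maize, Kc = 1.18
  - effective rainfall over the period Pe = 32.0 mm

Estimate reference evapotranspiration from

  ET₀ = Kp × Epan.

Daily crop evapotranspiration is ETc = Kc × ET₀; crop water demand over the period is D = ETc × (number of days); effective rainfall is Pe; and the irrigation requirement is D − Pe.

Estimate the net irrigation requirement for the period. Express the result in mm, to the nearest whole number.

ET₀ = 0.83 × 3.2 = 2.6560 mm/d
ETc = Kc × ET₀ = 1.18 × 2.6560 = 3.1341 mm/d
Crop demand D = ETc × 31 d = 3.1341 × 31 = 97.157 mm
D − Pe = 97.157 − 32.0 = 65.157 mm

65 mm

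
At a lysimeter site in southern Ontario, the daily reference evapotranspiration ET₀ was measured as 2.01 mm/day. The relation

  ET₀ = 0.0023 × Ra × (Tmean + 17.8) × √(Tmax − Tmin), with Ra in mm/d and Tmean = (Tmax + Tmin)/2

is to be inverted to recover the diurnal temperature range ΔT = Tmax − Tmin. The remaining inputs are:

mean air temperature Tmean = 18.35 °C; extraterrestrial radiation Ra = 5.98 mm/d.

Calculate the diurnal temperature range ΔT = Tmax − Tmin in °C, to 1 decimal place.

√ΔT = ET₀ / [0.0023 × Ra × (Tmean+17.8)] = 2.01 / (0.0023 × 5.98 × 36.15) = 4.0426
ΔT = 4.0426² = 16.343 °C

16.3 °C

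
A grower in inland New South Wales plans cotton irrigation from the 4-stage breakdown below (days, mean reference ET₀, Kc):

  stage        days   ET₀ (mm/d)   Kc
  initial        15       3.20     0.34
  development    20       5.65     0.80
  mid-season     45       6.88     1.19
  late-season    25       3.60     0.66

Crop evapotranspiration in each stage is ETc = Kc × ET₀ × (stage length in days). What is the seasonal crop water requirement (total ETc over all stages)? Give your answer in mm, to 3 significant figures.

initial: 0.34 × 3.20 × 15 = 16.32 mm
development: 0.80 × 5.65 × 20 = 90.40 mm
mid-season: 1.19 × 6.88 × 45 = 368.42 mm
late-season: 0.66 × 3.60 × 25 = 59.40 mm
Seasonal total = 534.54 mm

535 mm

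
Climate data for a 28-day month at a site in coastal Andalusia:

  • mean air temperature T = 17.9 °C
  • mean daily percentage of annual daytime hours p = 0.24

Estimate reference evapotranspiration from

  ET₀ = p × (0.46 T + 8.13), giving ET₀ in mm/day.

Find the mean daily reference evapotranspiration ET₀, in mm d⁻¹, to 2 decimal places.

ET₀ = 0.24 × (0.46 × 17.9 + 8.13) = 0.24 × 16.364 = 3.9274 mm/d

3.93 mm d⁻¹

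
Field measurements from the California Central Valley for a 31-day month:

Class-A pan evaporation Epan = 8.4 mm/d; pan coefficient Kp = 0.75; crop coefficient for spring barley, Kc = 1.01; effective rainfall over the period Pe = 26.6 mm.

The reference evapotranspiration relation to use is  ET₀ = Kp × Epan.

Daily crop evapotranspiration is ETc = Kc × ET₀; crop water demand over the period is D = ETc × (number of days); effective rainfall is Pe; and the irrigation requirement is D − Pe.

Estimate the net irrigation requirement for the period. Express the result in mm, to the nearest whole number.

ET₀ = 0.75 × 8.4 = 6.3000 mm/d
ETc = Kc × ET₀ = 1.01 × 6.3000 = 6.3630 mm/d
Crop demand D = ETc × 31 d = 6.3630 × 31 = 197.253 mm
D − Pe = 197.253 − 26.6 = 170.653 mm

171 mm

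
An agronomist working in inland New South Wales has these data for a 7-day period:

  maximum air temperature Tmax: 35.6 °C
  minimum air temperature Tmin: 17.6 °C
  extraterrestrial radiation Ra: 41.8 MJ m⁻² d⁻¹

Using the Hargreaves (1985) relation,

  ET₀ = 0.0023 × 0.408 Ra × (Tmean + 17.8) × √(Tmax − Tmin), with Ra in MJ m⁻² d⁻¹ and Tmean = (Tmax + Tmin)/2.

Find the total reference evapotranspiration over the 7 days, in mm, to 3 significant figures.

Tmean = (35.6 + 17.6)/2 = 26.60 °C
0.408 Ra = 0.408 × 41.8 = 17.0544 mm/d equivalent
ET₀ = 0.0023 × 17.0544 × (26.60 + 17.8) × √18.0 = 0.0023 × 17.0544 × 44.40 × 4.2426 = 7.3889 mm/d
Over 7 days: 7.3889 × 7 = 51.722 mm

51.7 mm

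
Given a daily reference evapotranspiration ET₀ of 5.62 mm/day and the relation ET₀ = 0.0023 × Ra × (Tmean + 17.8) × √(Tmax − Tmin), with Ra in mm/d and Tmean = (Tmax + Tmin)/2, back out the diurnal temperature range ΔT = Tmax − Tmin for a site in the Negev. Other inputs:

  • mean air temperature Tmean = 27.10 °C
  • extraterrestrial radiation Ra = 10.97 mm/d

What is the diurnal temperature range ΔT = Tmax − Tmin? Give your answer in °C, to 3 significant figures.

24.6 °C

√ΔT = ET₀ / [0.0023 × Ra × (Tmean+17.8)] = 5.62 / (0.0023 × 10.97 × 44.90) = 4.9608
ΔT = 4.9608² = 24.610 °C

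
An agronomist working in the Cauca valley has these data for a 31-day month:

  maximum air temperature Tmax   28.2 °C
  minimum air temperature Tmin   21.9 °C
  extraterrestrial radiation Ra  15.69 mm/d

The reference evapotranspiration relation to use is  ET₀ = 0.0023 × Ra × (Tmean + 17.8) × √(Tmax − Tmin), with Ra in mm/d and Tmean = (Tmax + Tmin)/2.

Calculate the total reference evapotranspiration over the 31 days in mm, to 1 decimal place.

120.3 mm

Tmean = (28.2 + 21.9)/2 = 25.05 °C
ET₀ = 0.0023 × 15.69 × (25.05 + 17.8) × √6.3 = 0.0023 × 15.69 × 42.85 × 2.5100 = 3.8813 mm/d
Over 31 days: 3.8813 × 31 = 120.320 mm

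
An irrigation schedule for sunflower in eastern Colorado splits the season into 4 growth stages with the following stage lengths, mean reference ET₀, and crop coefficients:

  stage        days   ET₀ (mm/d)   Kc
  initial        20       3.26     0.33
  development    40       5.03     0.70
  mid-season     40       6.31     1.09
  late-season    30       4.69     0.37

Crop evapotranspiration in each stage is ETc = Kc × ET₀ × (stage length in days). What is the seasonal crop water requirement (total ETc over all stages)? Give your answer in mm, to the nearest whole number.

initial: 0.33 × 3.26 × 20 = 21.52 mm
development: 0.70 × 5.03 × 40 = 140.84 mm
mid-season: 1.09 × 6.31 × 40 = 275.12 mm
late-season: 0.37 × 4.69 × 30 = 52.06 mm
Seasonal total = 489.54 mm

490 mm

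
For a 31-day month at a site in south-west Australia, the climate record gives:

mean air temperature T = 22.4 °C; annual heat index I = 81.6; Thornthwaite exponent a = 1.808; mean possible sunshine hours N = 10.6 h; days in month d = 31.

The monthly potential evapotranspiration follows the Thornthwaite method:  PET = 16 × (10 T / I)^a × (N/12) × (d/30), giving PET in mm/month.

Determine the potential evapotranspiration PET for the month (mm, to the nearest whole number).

10T/I = 10 × 22.4 / 81.6 = 2.7451
(10T/I)^a = 2.7451^1.808 = 6.2074
Uncorrected PET = 16 × 6.2074 = 99.318 mm
Correction = (N/12)(d/30) = (10.6/12)(31/30) = 0.9128
PET = 99.318 × 0.9128 = 90.657 mm/month

91 mm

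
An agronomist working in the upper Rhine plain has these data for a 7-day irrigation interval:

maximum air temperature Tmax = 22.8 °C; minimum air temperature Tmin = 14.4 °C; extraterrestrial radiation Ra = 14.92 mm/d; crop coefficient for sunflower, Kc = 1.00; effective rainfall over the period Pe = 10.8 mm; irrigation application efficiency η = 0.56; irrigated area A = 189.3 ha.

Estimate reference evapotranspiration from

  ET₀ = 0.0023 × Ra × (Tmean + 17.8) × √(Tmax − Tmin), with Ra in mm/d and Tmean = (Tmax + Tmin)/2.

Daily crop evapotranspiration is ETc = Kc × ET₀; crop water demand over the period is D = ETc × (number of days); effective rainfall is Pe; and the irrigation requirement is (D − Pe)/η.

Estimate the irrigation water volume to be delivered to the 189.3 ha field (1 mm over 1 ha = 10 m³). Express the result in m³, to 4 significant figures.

Tmean = (22.8 + 14.4)/2 = 18.60 °C
ET₀ = 0.0023 × 14.92 × (18.60 + 17.8) × √8.4 = 0.0023 × 14.92 × 36.40 × 2.8983 = 3.6203 mm/d
ETc = Kc × ET₀ = 1.00 × 3.6203 = 3.6203 mm/d
Crop demand D = ETc × 7 d = 3.6203 × 7 = 25.342 mm
D − Pe = 25.342 − 10.8 = 14.542 mm
Gross irrigation = 14.542 / 0.56 = 25.968 mm
Volume = 25.968 mm × 189.3 ha × 10 = 49157.4 m³

49160 m³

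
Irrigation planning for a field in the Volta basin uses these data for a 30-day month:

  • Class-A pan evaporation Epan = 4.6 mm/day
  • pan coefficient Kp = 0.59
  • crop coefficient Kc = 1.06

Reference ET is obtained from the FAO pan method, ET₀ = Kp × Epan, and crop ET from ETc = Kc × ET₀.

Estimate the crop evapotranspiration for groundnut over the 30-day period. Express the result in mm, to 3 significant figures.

86.3 mm

ET₀ = 0.59 × 4.6 = 2.7140 mm/d
ETc = Kc × ET₀ = 1.06 × 2.7140 = 2.8768 mm/d
Over 30 days: 2.8768 × 30 = 86.304 mm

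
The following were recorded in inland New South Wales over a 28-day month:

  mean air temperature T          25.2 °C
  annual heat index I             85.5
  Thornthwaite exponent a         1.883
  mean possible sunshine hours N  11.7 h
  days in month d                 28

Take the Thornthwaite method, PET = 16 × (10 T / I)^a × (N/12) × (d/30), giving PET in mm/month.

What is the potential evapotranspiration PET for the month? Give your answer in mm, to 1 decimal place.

111.5 mm

10T/I = 10 × 25.2 / 85.5 = 2.9474
(10T/I)^a = 2.9474^1.883 = 7.6552
Uncorrected PET = 16 × 7.6552 = 122.483 mm
Correction = (N/12)(d/30) = (11.7/12)(28/30) = 0.9100
PET = 122.483 × 0.9100 = 111.460 mm/month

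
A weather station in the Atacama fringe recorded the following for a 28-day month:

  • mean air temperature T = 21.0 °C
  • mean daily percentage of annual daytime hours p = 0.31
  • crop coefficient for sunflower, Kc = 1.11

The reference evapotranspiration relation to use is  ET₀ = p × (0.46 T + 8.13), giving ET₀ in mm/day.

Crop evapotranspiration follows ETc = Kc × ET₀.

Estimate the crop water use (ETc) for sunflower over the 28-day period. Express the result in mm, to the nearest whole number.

ET₀ = 0.31 × (0.46 × 21.0 + 8.13) = 0.31 × 17.790 = 5.5149 mm/d
ETc = Kc × ET₀ = 1.11 × 5.5149 = 6.1215 mm/d
Over 28 days: 6.1215 × 28 = 171.402 mm

171 mm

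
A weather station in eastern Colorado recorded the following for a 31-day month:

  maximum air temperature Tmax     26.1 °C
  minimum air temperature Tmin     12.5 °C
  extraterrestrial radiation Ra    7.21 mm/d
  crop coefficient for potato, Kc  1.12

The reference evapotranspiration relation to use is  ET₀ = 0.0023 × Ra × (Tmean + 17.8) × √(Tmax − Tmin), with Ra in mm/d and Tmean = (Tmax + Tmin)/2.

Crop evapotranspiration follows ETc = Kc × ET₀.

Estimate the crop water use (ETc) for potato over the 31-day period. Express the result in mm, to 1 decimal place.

Tmean = (26.1 + 12.5)/2 = 19.30 °C
ET₀ = 0.0023 × 7.21 × (19.30 + 17.8) × √13.6 = 0.0023 × 7.21 × 37.10 × 3.6878 = 2.2688 mm/d
ETc = Kc × ET₀ = 1.12 × 2.2688 = 2.5411 mm/d
Over 31 days: 2.5411 × 31 = 78.774 mm

78.8 mm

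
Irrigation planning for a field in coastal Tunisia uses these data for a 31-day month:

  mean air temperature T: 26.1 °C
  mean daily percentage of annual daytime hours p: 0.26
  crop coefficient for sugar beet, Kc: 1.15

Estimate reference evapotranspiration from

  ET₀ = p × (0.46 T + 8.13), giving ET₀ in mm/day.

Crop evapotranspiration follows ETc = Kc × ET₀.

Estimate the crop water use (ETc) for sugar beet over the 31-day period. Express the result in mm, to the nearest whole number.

187 mm

ET₀ = 0.26 × (0.46 × 26.1 + 8.13) = 0.26 × 20.136 = 5.2354 mm/d
ETc = Kc × ET₀ = 1.15 × 5.2354 = 6.0207 mm/d
Over 31 days: 6.0207 × 31 = 186.642 mm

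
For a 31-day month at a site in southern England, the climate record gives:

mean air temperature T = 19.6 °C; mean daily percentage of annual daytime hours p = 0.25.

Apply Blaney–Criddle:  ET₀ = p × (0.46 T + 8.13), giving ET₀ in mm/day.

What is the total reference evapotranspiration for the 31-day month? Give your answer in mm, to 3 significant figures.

133 mm

ET₀ = 0.25 × (0.46 × 19.6 + 8.13) = 0.25 × 17.146 = 4.2865 mm/d
Monthly total = 4.2865 × 31 = 132.882 mm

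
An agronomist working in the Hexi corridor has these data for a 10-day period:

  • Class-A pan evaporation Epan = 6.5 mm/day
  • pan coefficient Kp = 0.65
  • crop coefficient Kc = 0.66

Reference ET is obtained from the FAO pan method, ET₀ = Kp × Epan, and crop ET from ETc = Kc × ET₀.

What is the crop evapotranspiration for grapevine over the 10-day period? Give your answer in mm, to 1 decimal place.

27.9 mm

ET₀ = 0.65 × 6.5 = 4.2250 mm/d
ETc = Kc × ET₀ = 0.66 × 4.2250 = 2.7885 mm/d
Over 10 days: 2.7885 × 10 = 27.885 mm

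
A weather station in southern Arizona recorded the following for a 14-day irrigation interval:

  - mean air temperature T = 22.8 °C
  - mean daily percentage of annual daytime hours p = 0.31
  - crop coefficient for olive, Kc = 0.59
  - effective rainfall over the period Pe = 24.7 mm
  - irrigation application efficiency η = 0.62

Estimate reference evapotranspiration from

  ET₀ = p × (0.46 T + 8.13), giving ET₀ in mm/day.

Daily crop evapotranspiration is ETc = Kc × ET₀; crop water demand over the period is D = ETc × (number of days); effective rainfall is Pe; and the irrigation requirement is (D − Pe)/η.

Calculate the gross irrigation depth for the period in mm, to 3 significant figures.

ET₀ = 0.31 × (0.46 × 22.8 + 8.13) = 0.31 × 18.618 = 5.7716 mm/d
ETc = Kc × ET₀ = 0.59 × 5.7716 = 3.4052 mm/d
Crop demand D = ETc × 14 d = 3.4052 × 14 = 47.673 mm
D − Pe = 47.673 − 24.7 = 22.973 mm
Gross irrigation = 22.973 / 0.62 = 37.053 mm

37.1 mm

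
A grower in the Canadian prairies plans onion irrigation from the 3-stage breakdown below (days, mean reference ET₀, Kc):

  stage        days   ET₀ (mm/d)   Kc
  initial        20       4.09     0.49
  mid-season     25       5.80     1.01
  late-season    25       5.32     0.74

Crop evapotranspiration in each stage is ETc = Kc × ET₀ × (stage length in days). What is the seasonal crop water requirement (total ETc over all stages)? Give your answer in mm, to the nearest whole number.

285 mm

initial: 0.49 × 4.09 × 20 = 40.08 mm
mid-season: 1.01 × 5.80 × 25 = 146.45 mm
late-season: 0.74 × 5.32 × 25 = 98.42 mm
Seasonal total = 284.95 mm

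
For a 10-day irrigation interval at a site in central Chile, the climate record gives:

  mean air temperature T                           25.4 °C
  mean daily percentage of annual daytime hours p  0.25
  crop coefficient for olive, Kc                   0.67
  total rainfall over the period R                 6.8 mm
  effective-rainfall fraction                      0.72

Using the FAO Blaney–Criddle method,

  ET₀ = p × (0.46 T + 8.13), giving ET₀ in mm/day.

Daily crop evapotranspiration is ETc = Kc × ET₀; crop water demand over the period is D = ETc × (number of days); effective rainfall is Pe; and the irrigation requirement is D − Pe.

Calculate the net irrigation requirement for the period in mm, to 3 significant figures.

ET₀ = 0.25 × (0.46 × 25.4 + 8.13) = 0.25 × 19.814 = 4.9535 mm/d
ETc = Kc × ET₀ = 0.67 × 4.9535 = 3.3188 mm/d
Crop demand D = ETc × 10 d = 3.3188 × 10 = 33.188 mm
Pe = 0.72 × 6.8 = 4.896 mm
D − Pe = 33.188 − 4.896 = 28.292 mm

28.3 mm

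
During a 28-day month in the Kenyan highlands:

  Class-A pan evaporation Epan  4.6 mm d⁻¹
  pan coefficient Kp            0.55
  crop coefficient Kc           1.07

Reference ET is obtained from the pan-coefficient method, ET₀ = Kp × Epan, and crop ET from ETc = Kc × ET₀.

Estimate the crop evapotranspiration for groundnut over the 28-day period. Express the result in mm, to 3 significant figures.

ET₀ = 0.55 × 4.6 = 2.5300 mm/d
ETc = Kc × ET₀ = 1.07 × 2.5300 = 2.7071 mm/d
Over 28 days: 2.7071 × 28 = 75.799 mm

75.8 mm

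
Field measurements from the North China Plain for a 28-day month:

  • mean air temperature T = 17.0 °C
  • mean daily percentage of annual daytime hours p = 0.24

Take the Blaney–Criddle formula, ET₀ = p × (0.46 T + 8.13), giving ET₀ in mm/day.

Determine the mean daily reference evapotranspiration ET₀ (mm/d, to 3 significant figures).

ET₀ = 0.24 × (0.46 × 17.0 + 8.13) = 0.24 × 15.950 = 3.8280 mm/d

3.83 mm/d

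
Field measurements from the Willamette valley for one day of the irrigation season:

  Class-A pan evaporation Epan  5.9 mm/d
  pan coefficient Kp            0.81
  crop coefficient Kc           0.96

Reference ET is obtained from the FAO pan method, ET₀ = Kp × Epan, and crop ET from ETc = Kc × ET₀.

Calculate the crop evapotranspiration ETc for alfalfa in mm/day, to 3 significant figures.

4.59 mm/day

ET₀ = 0.81 × 5.9 = 4.7790 mm/d
ETc = Kc × ET₀ = 0.96 × 4.7790 = 4.5878 mm/d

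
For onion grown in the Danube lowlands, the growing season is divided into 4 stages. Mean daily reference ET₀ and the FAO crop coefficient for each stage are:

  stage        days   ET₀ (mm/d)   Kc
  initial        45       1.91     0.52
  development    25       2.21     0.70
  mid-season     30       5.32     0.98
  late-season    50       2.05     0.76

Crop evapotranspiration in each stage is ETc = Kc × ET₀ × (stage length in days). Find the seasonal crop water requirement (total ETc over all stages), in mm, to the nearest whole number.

318 mm

initial: 0.52 × 1.91 × 45 = 44.69 mm
development: 0.70 × 2.21 × 25 = 38.68 mm
mid-season: 0.98 × 5.32 × 30 = 156.41 mm
late-season: 0.76 × 2.05 × 50 = 77.90 mm
Seasonal total = 317.68 mm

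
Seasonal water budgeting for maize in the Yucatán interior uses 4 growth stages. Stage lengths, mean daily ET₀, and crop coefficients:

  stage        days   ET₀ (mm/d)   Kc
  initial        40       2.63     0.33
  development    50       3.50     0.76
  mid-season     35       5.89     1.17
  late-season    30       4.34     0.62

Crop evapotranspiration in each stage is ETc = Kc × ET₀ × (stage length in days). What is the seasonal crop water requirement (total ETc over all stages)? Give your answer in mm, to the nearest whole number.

490 mm

initial: 0.33 × 2.63 × 40 = 34.72 mm
development: 0.76 × 3.50 × 50 = 133.00 mm
mid-season: 1.17 × 5.89 × 35 = 241.20 mm
late-season: 0.62 × 4.34 × 30 = 80.72 mm
Seasonal total = 489.64 mm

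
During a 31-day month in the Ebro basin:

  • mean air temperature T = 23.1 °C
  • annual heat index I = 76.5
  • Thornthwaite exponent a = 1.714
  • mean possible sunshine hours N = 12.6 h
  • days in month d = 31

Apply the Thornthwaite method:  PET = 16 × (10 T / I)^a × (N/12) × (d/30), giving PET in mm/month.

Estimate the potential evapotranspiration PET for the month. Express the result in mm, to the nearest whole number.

10T/I = 10 × 23.1 / 76.5 = 3.0196
(10T/I)^a = 3.0196^1.714 = 6.6471
Uncorrected PET = 16 × 6.6471 = 106.354 mm
Correction = (N/12)(d/30) = (12.6/12)(31/30) = 1.0850
PET = 106.354 × 1.0850 = 115.394 mm/month

115 mm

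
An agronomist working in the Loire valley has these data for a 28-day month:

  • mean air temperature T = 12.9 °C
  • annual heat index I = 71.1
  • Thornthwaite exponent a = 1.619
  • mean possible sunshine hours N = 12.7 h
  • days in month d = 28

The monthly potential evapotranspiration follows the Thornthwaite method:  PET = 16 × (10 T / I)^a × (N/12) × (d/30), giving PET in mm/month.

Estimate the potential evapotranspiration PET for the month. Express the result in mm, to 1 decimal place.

41.5 mm

10T/I = 10 × 12.9 / 71.1 = 1.8143
(10T/I)^a = 1.8143^1.619 = 2.6233
Uncorrected PET = 16 × 2.6233 = 41.973 mm
Correction = (N/12)(d/30) = (12.7/12)(28/30) = 0.9878
PET = 41.973 × 0.9878 = 41.461 mm/month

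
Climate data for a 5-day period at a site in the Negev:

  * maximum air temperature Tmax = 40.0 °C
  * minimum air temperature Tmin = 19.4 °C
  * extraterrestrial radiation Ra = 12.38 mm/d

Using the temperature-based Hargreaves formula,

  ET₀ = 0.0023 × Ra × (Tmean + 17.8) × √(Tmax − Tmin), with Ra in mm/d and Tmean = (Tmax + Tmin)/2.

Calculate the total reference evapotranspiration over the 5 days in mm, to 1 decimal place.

Tmean = (40.0 + 19.4)/2 = 29.70 °C
ET₀ = 0.0023 × 12.38 × (29.70 + 17.8) × √20.6 = 0.0023 × 12.38 × 47.50 × 4.5387 = 6.1387 mm/d
Over 5 days: 6.1387 × 5 = 30.694 mm

30.7 mm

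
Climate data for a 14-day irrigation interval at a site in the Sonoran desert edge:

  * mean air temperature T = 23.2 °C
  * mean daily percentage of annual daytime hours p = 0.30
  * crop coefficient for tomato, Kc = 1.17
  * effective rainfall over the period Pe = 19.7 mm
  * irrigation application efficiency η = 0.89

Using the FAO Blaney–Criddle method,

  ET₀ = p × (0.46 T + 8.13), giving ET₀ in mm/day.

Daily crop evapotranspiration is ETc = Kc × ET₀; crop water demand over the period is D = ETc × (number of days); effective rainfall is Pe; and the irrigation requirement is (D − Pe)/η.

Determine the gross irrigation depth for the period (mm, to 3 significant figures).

ET₀ = 0.30 × (0.46 × 23.2 + 8.13) = 0.30 × 18.802 = 5.6406 mm/d
ETc = Kc × ET₀ = 1.17 × 5.6406 = 6.5995 mm/d
Crop demand D = ETc × 14 d = 6.5995 × 14 = 92.393 mm
D − Pe = 92.393 − 19.7 = 72.693 mm
Gross irrigation = 72.693 / 0.89 = 81.678 mm

81.7 mm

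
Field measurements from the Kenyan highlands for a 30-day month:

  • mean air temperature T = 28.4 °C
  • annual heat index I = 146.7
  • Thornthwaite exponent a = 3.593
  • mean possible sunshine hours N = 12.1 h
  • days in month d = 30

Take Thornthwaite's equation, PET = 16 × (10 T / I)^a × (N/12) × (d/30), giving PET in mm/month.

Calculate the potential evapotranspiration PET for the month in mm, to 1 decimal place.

173.2 mm

10T/I = 10 × 28.4 / 146.7 = 1.9359
(10T/I)^a = 1.9359^3.593 = 10.7342
Uncorrected PET = 16 × 10.7342 = 171.747 mm
Correction = (N/12)(d/30) = (12.1/12)(30/30) = 1.0083
PET = 171.747 × 1.0083 = 173.173 mm/month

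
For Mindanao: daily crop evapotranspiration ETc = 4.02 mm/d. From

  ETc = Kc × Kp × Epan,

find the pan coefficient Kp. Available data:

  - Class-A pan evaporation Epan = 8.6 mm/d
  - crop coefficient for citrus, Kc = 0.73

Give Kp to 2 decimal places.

0.64

ETc = Kc × Kp × Epan  ⇒  Kp = ETc / (Kc × Epan)
Kp = 4.02 / (0.73 × 8.6) = 4.02 / 6.278 = 0.6403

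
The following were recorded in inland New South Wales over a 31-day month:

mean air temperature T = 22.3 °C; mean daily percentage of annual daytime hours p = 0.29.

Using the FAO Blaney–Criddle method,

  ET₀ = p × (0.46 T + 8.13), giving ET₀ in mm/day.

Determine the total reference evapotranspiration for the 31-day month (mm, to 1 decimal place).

ET₀ = 0.29 × (0.46 × 22.3 + 8.13) = 0.29 × 18.388 = 5.3325 mm/d
Monthly total = 5.3325 × 31 = 165.308 mm

165.3 mm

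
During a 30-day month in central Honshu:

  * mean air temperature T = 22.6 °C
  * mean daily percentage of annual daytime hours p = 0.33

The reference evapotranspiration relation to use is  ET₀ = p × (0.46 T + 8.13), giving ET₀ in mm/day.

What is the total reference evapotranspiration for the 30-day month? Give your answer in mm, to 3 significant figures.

183 mm

ET₀ = 0.33 × (0.46 × 22.6 + 8.13) = 0.33 × 18.526 = 6.1136 mm/d
Monthly total = 6.1136 × 30 = 183.408 mm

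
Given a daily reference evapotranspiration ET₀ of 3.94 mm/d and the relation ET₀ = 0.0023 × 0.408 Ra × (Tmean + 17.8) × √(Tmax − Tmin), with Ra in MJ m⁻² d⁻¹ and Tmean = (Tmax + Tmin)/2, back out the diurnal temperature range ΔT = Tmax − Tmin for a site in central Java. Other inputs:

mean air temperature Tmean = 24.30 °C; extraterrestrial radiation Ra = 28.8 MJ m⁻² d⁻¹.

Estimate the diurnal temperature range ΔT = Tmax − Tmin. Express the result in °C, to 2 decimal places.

11.99 °C

√ΔT = ET₀ / [0.0023 × 0.408 × Ra × (Tmean+17.8)] = 3.94 / (0.0023 × 11.7504 × 42.10) = 3.4628
ΔT = 3.4628² = 11.991 °C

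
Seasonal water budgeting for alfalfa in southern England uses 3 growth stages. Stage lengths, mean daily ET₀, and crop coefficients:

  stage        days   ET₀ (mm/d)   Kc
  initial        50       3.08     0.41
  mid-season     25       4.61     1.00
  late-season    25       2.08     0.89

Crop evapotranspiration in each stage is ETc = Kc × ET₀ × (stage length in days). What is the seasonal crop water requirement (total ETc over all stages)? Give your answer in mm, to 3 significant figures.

225 mm

initial: 0.41 × 3.08 × 50 = 63.14 mm
mid-season: 1.00 × 4.61 × 25 = 115.25 mm
late-season: 0.89 × 2.08 × 25 = 46.28 mm
Seasonal total = 224.67 mm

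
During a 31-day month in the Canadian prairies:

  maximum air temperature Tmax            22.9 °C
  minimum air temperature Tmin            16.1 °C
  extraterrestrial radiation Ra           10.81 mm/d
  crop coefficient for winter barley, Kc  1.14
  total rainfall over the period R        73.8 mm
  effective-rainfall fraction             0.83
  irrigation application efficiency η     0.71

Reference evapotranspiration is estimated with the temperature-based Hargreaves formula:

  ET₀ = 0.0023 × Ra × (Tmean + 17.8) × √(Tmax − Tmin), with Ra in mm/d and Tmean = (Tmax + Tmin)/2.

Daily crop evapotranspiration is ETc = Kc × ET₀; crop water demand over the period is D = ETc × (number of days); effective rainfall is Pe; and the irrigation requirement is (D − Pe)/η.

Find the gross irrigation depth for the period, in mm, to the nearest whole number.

Tmean = (22.9 + 16.1)/2 = 19.50 °C
ET₀ = 0.0023 × 10.81 × (19.50 + 17.8) × √6.8 = 0.0023 × 10.81 × 37.30 × 2.6077 = 2.4184 mm/d
ETc = Kc × ET₀ = 1.14 × 2.4184 = 2.7570 mm/d
Crop demand D = ETc × 31 d = 2.7570 × 31 = 85.467 mm
Pe = 0.83 × 73.8 = 61.254 mm
D − Pe = 85.467 − 61.254 = 24.213 mm
Gross irrigation = 24.213 / 0.71 = 34.103 mm

34 mm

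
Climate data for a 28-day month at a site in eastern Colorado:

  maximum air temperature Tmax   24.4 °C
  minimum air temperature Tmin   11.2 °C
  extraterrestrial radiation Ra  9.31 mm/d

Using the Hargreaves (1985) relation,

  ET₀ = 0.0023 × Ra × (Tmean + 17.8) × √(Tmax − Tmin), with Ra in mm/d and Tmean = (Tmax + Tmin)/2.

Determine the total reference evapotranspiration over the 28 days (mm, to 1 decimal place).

77.5 mm

Tmean = (24.4 + 11.2)/2 = 17.80 °C
ET₀ = 0.0023 × 9.31 × (17.80 + 17.8) × √13.2 = 0.0023 × 9.31 × 35.60 × 3.6332 = 2.7696 mm/d
Over 28 days: 2.7696 × 28 = 77.549 mm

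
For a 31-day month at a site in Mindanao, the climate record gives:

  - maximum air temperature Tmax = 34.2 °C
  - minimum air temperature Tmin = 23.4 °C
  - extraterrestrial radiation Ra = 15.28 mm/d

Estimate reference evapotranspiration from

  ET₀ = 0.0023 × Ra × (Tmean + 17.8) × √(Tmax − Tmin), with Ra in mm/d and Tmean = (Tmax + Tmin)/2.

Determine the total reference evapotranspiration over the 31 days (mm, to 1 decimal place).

166.8 mm

Tmean = (34.2 + 23.4)/2 = 28.80 °C
ET₀ = 0.0023 × 15.28 × (28.80 + 17.8) × √10.8 = 0.0023 × 15.28 × 46.60 × 3.2863 = 5.3820 mm/d
Over 31 days: 5.3820 × 31 = 166.842 mm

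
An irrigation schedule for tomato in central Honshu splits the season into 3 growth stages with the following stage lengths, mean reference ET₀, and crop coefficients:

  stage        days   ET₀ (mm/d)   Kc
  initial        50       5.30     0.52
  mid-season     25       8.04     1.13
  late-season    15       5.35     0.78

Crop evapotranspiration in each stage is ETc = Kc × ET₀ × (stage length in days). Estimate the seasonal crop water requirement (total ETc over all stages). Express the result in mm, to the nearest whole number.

initial: 0.52 × 5.30 × 50 = 137.80 mm
mid-season: 1.13 × 8.04 × 25 = 227.13 mm
late-season: 0.78 × 5.35 × 15 = 62.60 mm
Seasonal total = 427.53 mm

428 mm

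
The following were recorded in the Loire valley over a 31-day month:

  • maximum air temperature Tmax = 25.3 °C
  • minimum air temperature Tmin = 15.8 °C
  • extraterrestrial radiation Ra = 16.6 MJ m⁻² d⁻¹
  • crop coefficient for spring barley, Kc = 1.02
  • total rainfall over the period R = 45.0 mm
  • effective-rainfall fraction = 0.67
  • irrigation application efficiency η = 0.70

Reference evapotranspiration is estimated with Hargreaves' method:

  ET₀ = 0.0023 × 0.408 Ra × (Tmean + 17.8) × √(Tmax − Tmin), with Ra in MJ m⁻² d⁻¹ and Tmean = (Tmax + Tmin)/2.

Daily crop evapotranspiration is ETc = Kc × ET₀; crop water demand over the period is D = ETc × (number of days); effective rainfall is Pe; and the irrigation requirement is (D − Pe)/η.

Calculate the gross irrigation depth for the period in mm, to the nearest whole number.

Tmean = (25.3 + 15.8)/2 = 20.55 °C
0.408 Ra = 0.408 × 16.6 = 6.7728 mm/d equivalent
ET₀ = 0.0023 × 6.7728 × (20.55 + 17.8) × √9.5 = 0.0023 × 6.7728 × 38.35 × 3.0822 = 1.8413 mm/d
ETc = Kc × ET₀ = 1.02 × 1.8413 = 1.8781 mm/d
Crop demand D = ETc × 31 d = 1.8781 × 31 = 58.221 mm
Pe = 0.67 × 45.0 = 30.150 mm
D − Pe = 58.221 − 30.150 = 28.071 mm
Gross irrigation = 28.071 / 0.70 = 40.101 mm

40 mm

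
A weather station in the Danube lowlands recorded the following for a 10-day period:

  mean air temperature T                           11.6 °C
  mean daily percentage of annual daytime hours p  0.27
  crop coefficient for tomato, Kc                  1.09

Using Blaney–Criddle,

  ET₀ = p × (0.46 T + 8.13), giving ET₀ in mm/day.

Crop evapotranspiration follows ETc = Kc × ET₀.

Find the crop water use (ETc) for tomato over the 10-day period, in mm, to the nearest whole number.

ET₀ = 0.27 × (0.46 × 11.6 + 8.13) = 0.27 × 13.466 = 3.6358 mm/d
ETc = Kc × ET₀ = 1.09 × 3.6358 = 3.9630 mm/d
Over 10 days: 3.9630 × 10 = 39.630 mm

40 mm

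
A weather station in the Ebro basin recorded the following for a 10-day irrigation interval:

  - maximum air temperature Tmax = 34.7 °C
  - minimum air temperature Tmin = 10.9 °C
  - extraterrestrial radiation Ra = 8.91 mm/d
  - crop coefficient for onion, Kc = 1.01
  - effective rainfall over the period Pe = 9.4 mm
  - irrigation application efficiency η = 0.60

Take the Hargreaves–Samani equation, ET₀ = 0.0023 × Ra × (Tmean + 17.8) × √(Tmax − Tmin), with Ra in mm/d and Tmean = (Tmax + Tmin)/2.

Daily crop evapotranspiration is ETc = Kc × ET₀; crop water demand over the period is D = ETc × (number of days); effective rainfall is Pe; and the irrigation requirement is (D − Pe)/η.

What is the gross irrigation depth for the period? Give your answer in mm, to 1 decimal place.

Tmean = (34.7 + 10.9)/2 = 22.80 °C
ET₀ = 0.0023 × 8.91 × (22.80 + 17.8) × √23.8 = 0.0023 × 8.91 × 40.60 × 4.8785 = 4.0590 mm/d
ETc = Kc × ET₀ = 1.01 × 4.0590 = 4.0996 mm/d
Crop demand D = ETc × 10 d = 4.0996 × 10 = 40.996 mm
D − Pe = 40.996 − 9.4 = 31.596 mm
Gross irrigation = 31.596 / 0.60 = 52.660 mm

52.7 mm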